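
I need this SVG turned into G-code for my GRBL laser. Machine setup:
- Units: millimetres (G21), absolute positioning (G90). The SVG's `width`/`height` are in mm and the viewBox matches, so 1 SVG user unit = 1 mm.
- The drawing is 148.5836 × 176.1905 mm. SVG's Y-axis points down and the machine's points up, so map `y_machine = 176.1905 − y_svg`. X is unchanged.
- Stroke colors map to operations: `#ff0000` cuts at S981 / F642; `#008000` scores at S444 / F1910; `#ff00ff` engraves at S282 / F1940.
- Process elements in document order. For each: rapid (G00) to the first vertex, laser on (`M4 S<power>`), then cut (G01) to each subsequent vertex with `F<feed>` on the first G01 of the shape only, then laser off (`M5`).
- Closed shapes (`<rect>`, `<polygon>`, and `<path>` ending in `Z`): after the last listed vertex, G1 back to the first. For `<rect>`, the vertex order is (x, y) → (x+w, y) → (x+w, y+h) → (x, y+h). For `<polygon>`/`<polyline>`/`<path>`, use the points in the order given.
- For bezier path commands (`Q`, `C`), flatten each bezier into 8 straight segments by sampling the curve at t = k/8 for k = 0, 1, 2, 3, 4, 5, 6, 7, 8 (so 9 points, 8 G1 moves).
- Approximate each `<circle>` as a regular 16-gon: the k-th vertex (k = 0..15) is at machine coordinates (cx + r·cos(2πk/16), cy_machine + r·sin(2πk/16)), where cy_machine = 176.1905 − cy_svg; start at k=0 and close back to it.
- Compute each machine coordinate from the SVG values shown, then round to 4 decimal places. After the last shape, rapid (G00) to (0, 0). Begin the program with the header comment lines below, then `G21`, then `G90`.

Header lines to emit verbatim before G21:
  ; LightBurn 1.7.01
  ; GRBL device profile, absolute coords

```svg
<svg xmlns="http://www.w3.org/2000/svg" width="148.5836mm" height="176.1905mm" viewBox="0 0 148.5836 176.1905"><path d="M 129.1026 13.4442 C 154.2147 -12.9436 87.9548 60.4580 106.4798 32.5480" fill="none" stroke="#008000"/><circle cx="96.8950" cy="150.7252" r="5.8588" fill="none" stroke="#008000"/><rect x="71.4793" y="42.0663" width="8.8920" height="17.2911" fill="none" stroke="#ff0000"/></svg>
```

; LightBurn 1.7.01
; GRBL device profile, absolute coords
G21
G90
G00 X129.1026 Y162.7463
M4 S444
G01 X134.5806 Y168.3569 F1910
G01 X133.5569 Y166.9688
G01 X128.0957 Y160.9389
G01 X120.2614 Y152.6236
G01 X112.1183 Y144.3796
G01 X105.7308 Y138.5637
G01 X103.1632 Y137.5325
G01 X106.4798 Y143.6425
M5
G00 X102.7538 Y25.4653
M4 S444
G01 X102.3078 Y27.7074 F1910
G01 X101.0378 Y29.6081
G01 X99.1371 Y30.8781
G01 X96.8950 Y31.3241
G01 X94.6529 Y30.8781
G01 X92.7522 Y29.6081
G01 X91.4822 Y27.7074
G01 X91.0362 Y25.4653
G01 X91.4822 Y23.2232
G01 X92.7522 Y21.3225
G01 X94.6529 Y20.0525
G01 X96.8950 Y19.6065
G01 X99.1371 Y20.0525
G01 X101.0378 Y21.3225
G01 X102.3078 Y23.2232
G01 X102.7538 Y25.4653
M5
G00 X71.4793 Y134.1242
M4 S981
G01 X80.3713 Y134.1242 F642
G01 X80.3713 Y116.8331
G01 X71.4793 Y116.8331
G01 X71.4793 Y134.1242
M5
G00 X0.0000 Y0.0000

Since the viewBox matches the mm dimensions, user units are millimetres directly. The only transform is the Y-flip y_m = 176.1905 − y_svg.

Shape 1 is a cubic bezier drawn with `<path>`. Its stroke #008000 means score at S444, F1910. After flipping Y the toolpath is (129.1026,162.7463) → (134.5806,168.3569) → (133.5569,166.9688) → (128.0957,160.9389) → (120.2614,152.6236) → (112.1183,144.3796) → (105.7308,138.5637) → (103.1632,137.5325) → (106.4798,143.6425).

Shape 2 is a circle drawn with `<circle>`. Its stroke #008000 means score at S444, F1910. After flipping Y the toolpath is (102.7538,25.4653) → (102.3078,27.7074) → (101.0378,29.6081) → (99.1371,30.8781) → (96.8950,31.3241) → (94.6529,30.8781) → (92.7522,29.6081) → (91.4822,27.7074) → (91.0362,25.4653) → (91.4822,23.2232) → (92.7522,21.3225) → (94.6529,20.0525) → (96.8950,19.6065) → (99.1371,20.0525) → (101.0378,21.3225) → (102.3078,23.2232) → (102.7538,25.4653), returning to the start.

Shape 3 is a rectangle drawn with `<rect>`. Its stroke #ff0000 means cut at S981, F642. After flipping Y the toolpath is (71.4793,134.1242) → (80.3713,134.1242) → (80.3713,116.8331) → (71.4793,116.8331) → (71.4793,134.1242), returning to the start.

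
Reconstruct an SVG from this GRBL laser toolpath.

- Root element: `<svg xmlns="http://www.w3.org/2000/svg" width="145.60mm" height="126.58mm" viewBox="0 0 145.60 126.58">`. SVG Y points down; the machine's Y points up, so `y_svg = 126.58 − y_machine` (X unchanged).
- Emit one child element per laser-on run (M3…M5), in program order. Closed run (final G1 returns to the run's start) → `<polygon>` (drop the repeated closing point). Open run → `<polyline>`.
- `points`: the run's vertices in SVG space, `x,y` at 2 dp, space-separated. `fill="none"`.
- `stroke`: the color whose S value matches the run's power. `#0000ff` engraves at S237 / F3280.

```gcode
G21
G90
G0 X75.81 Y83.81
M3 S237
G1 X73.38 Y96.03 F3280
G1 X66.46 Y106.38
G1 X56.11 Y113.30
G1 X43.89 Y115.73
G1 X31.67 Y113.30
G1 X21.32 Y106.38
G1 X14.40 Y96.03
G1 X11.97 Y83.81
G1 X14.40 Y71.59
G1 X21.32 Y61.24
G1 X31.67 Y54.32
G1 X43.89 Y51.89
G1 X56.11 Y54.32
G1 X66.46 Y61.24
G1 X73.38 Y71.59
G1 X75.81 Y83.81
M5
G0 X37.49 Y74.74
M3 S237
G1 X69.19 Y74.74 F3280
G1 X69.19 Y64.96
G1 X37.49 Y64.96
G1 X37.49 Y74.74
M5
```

Each laser-on run becomes one SVG element. Flip Y back into SVG space with y_svg = 126.58 − y_machine. Every run uses S237, so all elements get stroke `#0000ff` (engrave).

Run 1: The run returns to its start, so emit a `<polygon>` with points (Y-flipped): 75.81,42.77 73.38,30.55 66.46,20.20 56.11,13.28 43.89,10.85 31.67,13.28 21.32,20.20 14.40,30.55 11.97,42.77 14.40,54.99 21.32,65.34 31.67,72.26 43.89,74.69 56.11,72.26 66.46,65.34 73.38,54.99.

Run 2: The run returns to its start, so emit a `<polygon>` with points (Y-flipped): 37.49,51.84 69.19,51.84 69.19,61.62 37.49,61.62.

<svg xmlns="http://www.w3.org/2000/svg" width="145.60mm" height="126.58mm" viewBox="0 0 145.60 126.58">
  <polygon points="75.81,42.77 73.38,30.55 66.46,20.20 56.11,13.28 43.89,10.85 31.67,13.28 21.32,20.20 14.40,30.55 11.97,42.77 14.40,54.99 21.32,65.34 31.67,72.26 43.89,74.69 56.11,72.26 66.46,65.34 73.38,54.99" fill="none" stroke="#0000ff"/>
  <polygon points="37.49,51.84 69.19,51.84 69.19,61.62 37.49,61.62" fill="none" stroke="#0000ff"/>
</svg>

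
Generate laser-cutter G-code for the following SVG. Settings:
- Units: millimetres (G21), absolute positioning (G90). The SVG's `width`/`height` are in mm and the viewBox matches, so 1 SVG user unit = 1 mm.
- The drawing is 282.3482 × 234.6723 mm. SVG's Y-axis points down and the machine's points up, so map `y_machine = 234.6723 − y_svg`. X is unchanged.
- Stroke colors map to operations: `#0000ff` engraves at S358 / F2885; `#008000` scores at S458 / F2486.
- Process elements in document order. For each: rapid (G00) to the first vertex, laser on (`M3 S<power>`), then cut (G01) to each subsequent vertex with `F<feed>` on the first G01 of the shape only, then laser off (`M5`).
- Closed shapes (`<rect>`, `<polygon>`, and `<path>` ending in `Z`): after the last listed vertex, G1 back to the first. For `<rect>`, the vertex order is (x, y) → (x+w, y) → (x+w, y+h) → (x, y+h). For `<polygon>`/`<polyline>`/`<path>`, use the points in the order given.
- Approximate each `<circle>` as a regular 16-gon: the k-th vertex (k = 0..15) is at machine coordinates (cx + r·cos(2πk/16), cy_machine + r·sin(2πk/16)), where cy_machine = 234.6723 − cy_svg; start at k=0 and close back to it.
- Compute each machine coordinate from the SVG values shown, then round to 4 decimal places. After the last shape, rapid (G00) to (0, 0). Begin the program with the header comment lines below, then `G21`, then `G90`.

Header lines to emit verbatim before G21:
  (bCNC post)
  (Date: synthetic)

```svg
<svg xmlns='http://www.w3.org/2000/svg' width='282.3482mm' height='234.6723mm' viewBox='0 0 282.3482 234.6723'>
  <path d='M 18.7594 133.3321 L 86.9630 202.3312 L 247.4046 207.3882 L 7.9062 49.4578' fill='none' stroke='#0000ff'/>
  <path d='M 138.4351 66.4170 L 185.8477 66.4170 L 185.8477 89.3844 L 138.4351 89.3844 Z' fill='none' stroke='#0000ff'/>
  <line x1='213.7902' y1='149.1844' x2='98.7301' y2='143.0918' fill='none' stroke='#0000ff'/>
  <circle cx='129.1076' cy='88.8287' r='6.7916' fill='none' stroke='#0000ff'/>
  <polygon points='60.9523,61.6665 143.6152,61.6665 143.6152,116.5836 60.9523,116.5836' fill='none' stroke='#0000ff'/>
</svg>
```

viewBox `0 0 282.3482 234.6723` with mm width/height → 1 unit = 1 mm. Flip: y_m = 234.6723 − y_svg.

**Shape 1** — `<path>` open polyline, stroke `#0000ff` → engrave (S358, F2885). Machine vertices: (18.7594,101.3402) → (86.9630,32.3411) → (247.4046,27.2841) → (7.9062,185.2145). Open path.

**Shape 2** — `<path>` rectangle, stroke `#0000ff` → engrave (S358, F2885). Machine vertices: (138.4351,168.2553) → (185.8477,168.2553) → (185.8477,145.2879) → (138.4351,145.2879) → (138.4351,168.2553). Closed: final G1 returns to the first vertex.

**Shape 3** — `<line>` line segment, stroke `#0000ff` → engrave (S358, F2885). Machine vertices: (213.7902,85.4879) → (98.7301,91.5805). Open path.

**Shape 4** — `<circle>` circle, stroke `#0000ff` → engrave (S358, F2885). Machine vertices: (135.8992,145.8436) → (135.3822,148.4426) → (133.9100,150.6460) → (131.7066,152.1182) → (129.1076,152.6352) → (126.5086,152.1182) → (124.3052,150.6460) → (122.8330,148.4426) → (122.3160,145.8436) → (122.8330,143.2446) → (124.3052,141.0412) → (126.5086,139.5690) → (129.1076,139.0520) → (131.7066,139.5690) → (133.9100,141.0412) → (135.3822,143.2446) → (135.8992,145.8436). Closed: final G1 returns to the first vertex.

**Shape 5** — `<polygon>` rectangle, stroke `#0000ff` → engrave (S358, F2885). Machine vertices: (60.9523,173.0058) → (143.6152,173.0058) → (143.6152,118.0887) → (60.9523,118.0887) → (60.9523,173.0058). Closed: final G1 returns to the first vertex.

(bCNC post)
(Date: synthetic)
G21
G90
G00 X18.7594 Y101.3402
M3 S358
G01 X86.9630 Y32.3411 F2885
G01 X247.4046 Y27.2841
G01 X7.9062 Y185.2145
M5
G00 X138.4351 Y168.2553
M3 S358
G01 X185.8477 Y168.2553 F2885
G01 X185.8477 Y145.2879
G01 X138.4351 Y145.2879
G01 X138.4351 Y168.2553
M5
G00 X213.7902 Y85.4879
M3 S358
G01 X98.7301 Y91.5805 F2885
M5
G00 X135.8992 Y145.8436
M3 S358
G01 X135.3822 Y148.4426 F2885
G01 X133.9100 Y150.6460
G01 X131.7066 Y152.1182
G01 X129.1076 Y152.6352
G01 X126.5086 Y152.1182
G01 X124.3052 Y150.6460
G01 X122.8330 Y148.4426
G01 X122.3160 Y145.8436
G01 X122.8330 Y143.2446
G01 X124.3052 Y141.0412
G01 X126.5086 Y139.5690
G01 X129.1076 Y139.0520
G01 X131.7066 Y139.5690
G01 X133.9100 Y141.0412
G01 X135.3822 Y143.2446
G01 X135.8992 Y145.8436
M5
G00 X60.9523 Y173.0058
M3 S358
G01 X143.6152 Y173.0058 F2885
G01 X143.6152 Y118.0887
G01 X60.9523 Y118.0887
G01 X60.9523 Y173.0058
M5
G00 X0.0000 Y0.0000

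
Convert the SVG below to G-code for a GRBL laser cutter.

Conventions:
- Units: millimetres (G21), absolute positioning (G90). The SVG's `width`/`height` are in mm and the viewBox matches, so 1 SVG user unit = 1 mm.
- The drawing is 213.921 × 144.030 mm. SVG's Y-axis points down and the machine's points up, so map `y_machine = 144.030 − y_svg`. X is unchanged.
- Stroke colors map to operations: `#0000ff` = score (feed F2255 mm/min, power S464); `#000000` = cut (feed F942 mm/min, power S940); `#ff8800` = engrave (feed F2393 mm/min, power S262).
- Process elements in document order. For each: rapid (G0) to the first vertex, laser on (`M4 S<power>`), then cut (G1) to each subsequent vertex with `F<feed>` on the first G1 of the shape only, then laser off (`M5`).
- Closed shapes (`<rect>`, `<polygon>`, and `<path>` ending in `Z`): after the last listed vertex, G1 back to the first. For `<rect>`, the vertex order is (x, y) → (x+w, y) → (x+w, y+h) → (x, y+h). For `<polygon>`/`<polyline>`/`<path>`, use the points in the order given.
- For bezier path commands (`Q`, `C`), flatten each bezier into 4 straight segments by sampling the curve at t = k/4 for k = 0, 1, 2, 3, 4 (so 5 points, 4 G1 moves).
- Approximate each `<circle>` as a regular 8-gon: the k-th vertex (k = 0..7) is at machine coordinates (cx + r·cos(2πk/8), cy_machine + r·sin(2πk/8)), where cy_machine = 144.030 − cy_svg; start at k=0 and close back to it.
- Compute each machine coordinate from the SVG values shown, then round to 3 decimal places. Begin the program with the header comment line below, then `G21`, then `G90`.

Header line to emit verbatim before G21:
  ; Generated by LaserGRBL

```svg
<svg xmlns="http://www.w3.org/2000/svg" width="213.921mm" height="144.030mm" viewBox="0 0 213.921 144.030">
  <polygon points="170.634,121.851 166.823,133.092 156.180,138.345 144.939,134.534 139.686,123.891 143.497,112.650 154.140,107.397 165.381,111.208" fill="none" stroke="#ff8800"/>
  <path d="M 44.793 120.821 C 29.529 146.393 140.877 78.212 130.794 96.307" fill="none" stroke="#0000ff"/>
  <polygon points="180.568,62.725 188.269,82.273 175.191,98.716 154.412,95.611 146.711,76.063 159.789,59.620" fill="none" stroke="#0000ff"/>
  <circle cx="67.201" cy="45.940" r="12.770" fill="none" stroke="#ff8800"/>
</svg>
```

; Generated by LaserGRBL
G21
G90
G0 X170.634 Y22.179
M4 S262
G1 X166.823 Y10.938 F2393
G1 X156.180 Y5.685
G1 X144.939 Y9.496
G1 X139.686 Y20.139
G1 X143.497 Y31.380
G1 X154.140 Y36.633
G1 X165.381 Y32.822
G1 X170.634 Y22.179
M5
G0 X44.793 Y23.209
M4 S464
G1 X53.209 Y18.796 F2255
G1 X85.851 Y32.662
G1 X119.464 Y47.930
G1 X130.794 Y47.723
M5
G0 X180.568 Y81.305
M4 S464
G1 X188.269 Y61.757 F2255
G1 X175.191 Y45.314
G1 X154.412 Y48.419
G1 X146.711 Y67.967
G1 X159.789 Y84.410
G1 X180.568 Y81.305
M5
G0 X79.971 Y98.090
M4 S262
G1 X76.231 Y107.120 F2393
G1 X67.201 Y110.860
G1 X58.171 Y107.120
G1 X54.431 Y98.090
G1 X58.171 Y89.060
G1 X67.201 Y85.320
G1 X76.231 Y89.060
G1 X79.971 Y98.090
M5

1 u = 1 mm; y_m = 144.030 − y.

[1] `<polygon>` regular polygon, #ff8800→engrave S262 F2393: (170.634,22.179) → (166.823,10.938) → (156.180,5.685) → (144.939,9.496) → (139.686,20.139) → (143.497,31.380) → (154.140,36.633) → (165.381,32.822) → (170.634,22.179) (closed)

[2] `<path>` cubic bezier, #0000ff→score S464 F2255: (44.793,23.209) → (53.209,18.796) → (85.851,32.662) → (119.464,47.930) → (130.794,47.723)

[3] `<polygon>` regular polygon, #0000ff→score S464 F2255: (180.568,81.305) → (188.269,61.757) → (175.191,45.314) → (154.412,48.419) → (146.711,67.967) → (159.789,84.410) → (180.568,81.305) (closed)

[4] `<circle>` circle, #ff8800→engrave S262 F2393: (79.971,98.090) → (76.231,107.120) → (67.201,110.860) → (58.171,107.120) → (54.431,98.090) → (58.171,89.060) → (67.201,85.320) → (76.231,89.060) → (79.971,98.090) (closed)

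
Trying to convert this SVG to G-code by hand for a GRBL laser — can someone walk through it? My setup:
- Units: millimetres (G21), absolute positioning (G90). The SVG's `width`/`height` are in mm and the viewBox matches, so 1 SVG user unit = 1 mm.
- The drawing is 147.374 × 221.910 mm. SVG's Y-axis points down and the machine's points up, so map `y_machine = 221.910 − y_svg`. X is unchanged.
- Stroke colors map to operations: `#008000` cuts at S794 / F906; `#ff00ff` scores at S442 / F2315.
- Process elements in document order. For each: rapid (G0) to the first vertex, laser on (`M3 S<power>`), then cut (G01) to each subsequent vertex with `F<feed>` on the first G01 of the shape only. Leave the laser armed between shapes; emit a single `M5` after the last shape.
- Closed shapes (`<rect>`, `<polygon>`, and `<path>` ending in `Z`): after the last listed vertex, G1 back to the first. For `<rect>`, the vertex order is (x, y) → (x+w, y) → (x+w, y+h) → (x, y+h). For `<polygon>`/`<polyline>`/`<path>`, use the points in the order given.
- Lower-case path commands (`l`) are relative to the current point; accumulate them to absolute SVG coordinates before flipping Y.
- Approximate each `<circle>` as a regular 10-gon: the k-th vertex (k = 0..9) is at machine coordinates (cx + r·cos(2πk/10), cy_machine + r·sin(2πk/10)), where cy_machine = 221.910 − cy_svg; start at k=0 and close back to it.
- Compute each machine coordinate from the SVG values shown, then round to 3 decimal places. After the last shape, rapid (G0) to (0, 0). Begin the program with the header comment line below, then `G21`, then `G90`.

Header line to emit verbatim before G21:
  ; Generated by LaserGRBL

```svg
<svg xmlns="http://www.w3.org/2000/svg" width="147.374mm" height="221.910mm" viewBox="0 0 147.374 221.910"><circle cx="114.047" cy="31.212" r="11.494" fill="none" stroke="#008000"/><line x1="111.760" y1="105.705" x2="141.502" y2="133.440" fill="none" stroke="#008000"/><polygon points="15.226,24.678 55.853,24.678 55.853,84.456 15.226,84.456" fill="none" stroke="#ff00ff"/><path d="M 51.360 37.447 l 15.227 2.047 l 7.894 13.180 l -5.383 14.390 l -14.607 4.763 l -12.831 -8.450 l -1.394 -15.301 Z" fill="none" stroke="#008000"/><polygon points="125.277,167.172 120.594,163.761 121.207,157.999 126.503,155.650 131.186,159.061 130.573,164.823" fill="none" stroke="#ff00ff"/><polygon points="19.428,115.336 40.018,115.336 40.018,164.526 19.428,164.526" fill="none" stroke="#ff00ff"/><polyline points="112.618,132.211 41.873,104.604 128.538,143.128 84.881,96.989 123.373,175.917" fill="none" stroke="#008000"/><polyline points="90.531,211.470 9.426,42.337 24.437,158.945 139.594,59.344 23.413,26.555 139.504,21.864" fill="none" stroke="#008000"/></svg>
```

1 u = 1 mm; y_m = 221.910 − y.

[1] `<circle>` circle, #008000→cut S794 F906: (125.541,190.698) → (123.346,197.454) → (117.599,201.629) → (110.495,201.629) → (104.748,197.454) → (102.553,190.698) → (104.748,183.942) → (110.495,179.767) → (117.599,179.767) → (123.346,183.942) → (125.541,190.698) (closed)

[2] `<line>` line segment, #008000→cut S794 F906: (111.760,116.205) → (141.502,88.470)

[3] `<polygon>` rectangle, #ff00ff→score S442 F2315: (15.226,197.232) → (55.853,197.232) → (55.853,137.454) → (15.226,137.454) → (15.226,197.232) (closed)

[4] `<path>` regular polygon, #008000→cut S794 F906: (51.360,184.463) → (66.587,182.416) → (74.481,169.236) → (69.098,154.846) → (54.491,150.083) → (41.660,158.533) → (40.266,173.834) → (51.360,184.463) (closed)

[5] `<polygon>` regular polygon, #ff00ff→score S442 F2315: (125.277,54.738) → (120.594,58.149) → (121.207,63.911) → (126.503,66.260) → (131.186,62.849) → (130.573,57.087) → (125.277,54.738) (closed)

[6] `<polygon>` rectangle, #ff00ff→score S442 F2315: (19.428,106.574) → (40.018,106.574) → (40.018,57.384) → (19.428,57.384) → (19.428,106.574) (closed)

[7] `<polyline>` open polyline, #008000→cut S794 F906: (112.618,89.699) → (41.873,117.306) → (128.538,78.782) → (84.881,124.921) → (123.373,45.993)

[8] `<polyline>` open polyline, #008000→cut S794 F906: (90.531,10.440) → (9.426,179.573) → (24.437,62.965) → (139.594,162.566) → (23.413,195.355) → (139.504,200.046)

; Generated by LaserGRBL
G21
G90
G0 X125.541 Y190.698
M3 S794
G01 X123.346 Y197.454 F906
G01 X117.599 Y201.629
G01 X110.495 Y201.629
G01 X104.748 Y197.454
G01 X102.553 Y190.698
G01 X104.748 Y183.942
G01 X110.495 Y179.767
G01 X117.599 Y179.767
G01 X123.346 Y183.942
G01 X125.541 Y190.698
G0 X111.760 Y116.205
M3 S794
G01 X141.502 Y88.470 F906
G0 X15.226 Y197.232
M3 S442
G01 X55.853 Y197.232 F2315
G01 X55.853 Y137.454
G01 X15.226 Y137.454
G01 X15.226 Y197.232
G0 X51.360 Y184.463
M3 S794
G01 X66.587 Y182.416 F906
G01 X74.481 Y169.236
G01 X69.098 Y154.846
G01 X54.491 Y150.083
G01 X41.660 Y158.533
G01 X40.266 Y173.834
G01 X51.360 Y184.463
G0 X125.277 Y54.738
M3 S442
G01 X120.594 Y58.149 F2315
G01 X121.207 Y63.911
G01 X126.503 Y66.260
G01 X131.186 Y62.849
G01 X130.573 Y57.087
G01 X125.277 Y54.738
G0 X19.428 Y106.574
M3 S442
G01 X40.018 Y106.574 F2315
G01 X40.018 Y57.384
G01 X19.428 Y57.384
G01 X19.428 Y106.574
G0 X112.618 Y89.699
M3 S794
G01 X41.873 Y117.306 F906
G01 X128.538 Y78.782
G01 X84.881 Y124.921
G01 X123.373 Y45.993
G0 X90.531 Y10.440
M3 S794
G01 X9.426 Y179.573 F906
G01 X24.437 Y62.965
G01 X139.594 Y162.566
G01 X23.413 Y195.355
G01 X139.504 Y200.046
M5
G0 X0.000 Y0.000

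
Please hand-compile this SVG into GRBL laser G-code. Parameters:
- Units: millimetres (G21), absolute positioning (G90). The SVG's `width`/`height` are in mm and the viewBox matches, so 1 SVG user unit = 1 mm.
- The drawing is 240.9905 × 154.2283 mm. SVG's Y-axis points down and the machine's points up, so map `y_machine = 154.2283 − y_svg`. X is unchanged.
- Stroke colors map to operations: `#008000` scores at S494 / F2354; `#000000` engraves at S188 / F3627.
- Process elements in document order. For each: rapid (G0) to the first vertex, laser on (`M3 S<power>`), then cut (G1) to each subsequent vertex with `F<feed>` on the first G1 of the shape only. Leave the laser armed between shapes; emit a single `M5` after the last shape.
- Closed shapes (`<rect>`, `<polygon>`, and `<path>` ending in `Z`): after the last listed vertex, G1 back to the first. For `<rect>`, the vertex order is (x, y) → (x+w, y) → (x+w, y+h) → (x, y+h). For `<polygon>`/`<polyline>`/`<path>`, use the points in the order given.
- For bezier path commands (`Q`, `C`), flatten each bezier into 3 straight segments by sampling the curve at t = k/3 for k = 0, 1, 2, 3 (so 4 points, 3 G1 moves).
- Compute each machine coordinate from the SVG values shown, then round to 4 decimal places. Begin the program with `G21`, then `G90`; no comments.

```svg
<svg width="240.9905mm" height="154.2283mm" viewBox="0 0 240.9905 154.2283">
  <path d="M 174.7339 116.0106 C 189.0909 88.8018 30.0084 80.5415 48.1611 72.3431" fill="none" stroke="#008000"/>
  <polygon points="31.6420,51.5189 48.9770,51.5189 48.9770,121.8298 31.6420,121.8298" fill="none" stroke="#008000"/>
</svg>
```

1 u = 1 mm; y_m = 154.2283 − y.

[1] `<path>` cubic bezier, #008000→score S494 F2354: (174.7339,38.2177) → (144.2657,59.8098) → (76.0988,72.9667) → (48.1611,81.8852)

[2] `<polygon>` rectangle, #008000→score S494 F2354: (31.6420,102.7094) → (48.9770,102.7094) → (48.9770,32.3985) → (31.6420,32.3985) → (31.6420,102.7094) (closed)

G21
G90
G0 X174.7339 Y38.2177
M3 S494
G1 X144.2657 Y59.8098 F2354
G1 X76.0988 Y72.9667
G1 X48.1611 Y81.8852
G0 X31.6420 Y102.7094
M3 S494
G1 X48.9770 Y102.7094 F2354
G1 X48.9770 Y32.3985
G1 X31.6420 Y32.3985
G1 X31.6420 Y102.7094
M5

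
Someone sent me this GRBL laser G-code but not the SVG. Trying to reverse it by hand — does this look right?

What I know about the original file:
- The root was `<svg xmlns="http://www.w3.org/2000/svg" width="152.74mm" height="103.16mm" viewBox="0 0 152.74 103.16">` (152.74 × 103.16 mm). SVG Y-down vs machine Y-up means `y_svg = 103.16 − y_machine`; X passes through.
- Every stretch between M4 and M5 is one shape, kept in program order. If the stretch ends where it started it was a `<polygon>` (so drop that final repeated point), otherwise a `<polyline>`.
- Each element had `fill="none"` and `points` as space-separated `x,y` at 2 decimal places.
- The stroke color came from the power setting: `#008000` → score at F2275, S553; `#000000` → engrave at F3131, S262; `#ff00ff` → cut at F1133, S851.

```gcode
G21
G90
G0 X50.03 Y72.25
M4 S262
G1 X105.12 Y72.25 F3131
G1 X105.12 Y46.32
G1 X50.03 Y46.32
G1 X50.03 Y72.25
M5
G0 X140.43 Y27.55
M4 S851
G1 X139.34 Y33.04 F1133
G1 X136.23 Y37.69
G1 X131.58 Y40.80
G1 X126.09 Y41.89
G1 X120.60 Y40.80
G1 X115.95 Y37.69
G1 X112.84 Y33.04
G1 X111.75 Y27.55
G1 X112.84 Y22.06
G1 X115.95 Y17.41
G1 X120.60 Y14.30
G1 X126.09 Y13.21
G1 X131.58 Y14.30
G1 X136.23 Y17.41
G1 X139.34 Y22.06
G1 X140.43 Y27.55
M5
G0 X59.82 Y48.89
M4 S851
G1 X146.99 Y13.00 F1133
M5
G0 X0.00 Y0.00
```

y_svg = 103.16 − y_m.

[1] S262→`#000000` (engrave); closed run; points: 50.03,30.91 105.12,30.91 105.12,56.84 50.03,56.84

[2] S851→`#ff00ff` (cut); closed run; points: 140.43,75.61 139.34,70.12 136.23,65.47 131.58,62.36 126.09,61.27 120.60,62.36 115.95,65.47 112.84,70.12 111.75,75.61 112.84,81.10 115.95,85.75 120.60,88.86 126.09,89.95 131.58,88.86 136.23,85.75 139.34,81.10

[3] S851→`#ff00ff` (cut); open run; points: 59.82,54.27 146.99,90.16

<svg xmlns="http://www.w3.org/2000/svg" width="152.74mm" height="103.16mm" viewBox="0 0 152.74 103.16">
  <polygon points="50.03,30.91 105.12,30.91 105.12,56.84 50.03,56.84" fill="none" stroke="#000000"/>
  <polygon points="140.43,75.61 139.34,70.12 136.23,65.47 131.58,62.36 126.09,61.27 120.60,62.36 115.95,65.47 112.84,70.12 111.75,75.61 112.84,81.10 115.95,85.75 120.60,88.86 126.09,89.95 131.58,88.86 136.23,85.75 139.34,81.10" fill="none" stroke="#ff00ff"/>
  <polyline points="59.82,54.27 146.99,90.16" fill="none" stroke="#ff00ff"/>
</svg>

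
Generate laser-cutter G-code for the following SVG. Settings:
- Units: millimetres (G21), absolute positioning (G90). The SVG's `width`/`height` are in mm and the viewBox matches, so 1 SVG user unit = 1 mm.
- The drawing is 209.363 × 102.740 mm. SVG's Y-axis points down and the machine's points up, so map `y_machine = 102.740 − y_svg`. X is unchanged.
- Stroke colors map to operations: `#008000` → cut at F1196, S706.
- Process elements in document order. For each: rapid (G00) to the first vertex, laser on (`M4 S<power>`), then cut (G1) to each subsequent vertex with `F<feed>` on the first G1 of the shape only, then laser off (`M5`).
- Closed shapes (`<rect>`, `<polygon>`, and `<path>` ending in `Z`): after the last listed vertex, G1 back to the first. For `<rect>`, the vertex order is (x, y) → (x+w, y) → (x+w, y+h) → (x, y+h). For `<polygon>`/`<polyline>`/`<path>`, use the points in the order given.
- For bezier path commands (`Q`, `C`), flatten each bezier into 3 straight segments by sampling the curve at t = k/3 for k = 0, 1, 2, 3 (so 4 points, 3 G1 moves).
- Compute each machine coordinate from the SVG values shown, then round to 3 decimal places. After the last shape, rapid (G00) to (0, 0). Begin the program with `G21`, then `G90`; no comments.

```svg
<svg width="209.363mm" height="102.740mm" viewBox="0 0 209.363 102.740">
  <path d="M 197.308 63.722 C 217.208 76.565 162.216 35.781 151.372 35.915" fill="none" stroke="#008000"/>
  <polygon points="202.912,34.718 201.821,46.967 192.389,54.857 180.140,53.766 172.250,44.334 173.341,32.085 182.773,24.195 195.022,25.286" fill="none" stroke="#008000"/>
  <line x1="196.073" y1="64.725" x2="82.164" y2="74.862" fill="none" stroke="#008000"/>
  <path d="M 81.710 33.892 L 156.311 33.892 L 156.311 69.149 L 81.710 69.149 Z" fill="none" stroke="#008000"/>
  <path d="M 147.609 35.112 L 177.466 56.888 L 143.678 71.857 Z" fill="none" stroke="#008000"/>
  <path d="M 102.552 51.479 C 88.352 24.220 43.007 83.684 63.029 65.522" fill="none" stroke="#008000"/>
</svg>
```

viewBox `0 0 209.363 102.740` with mm width/height → 1 unit = 1 mm. Flip: y_m = 102.740 − y_svg.

**Shape 1** — `<path>` cubic bezier, stroke `#008000` → cut (S706, F1196). Control points (SVG): P0=(197.308,63.722), P1=(217.208,76.565), P2=(162.216,35.781), P3=(151.372,35.915); sampled at t=k/3. Machine vertices: (197.308,39.018) → (196.653,40.549) → (172.523,56.821) → (151.372,66.825). Open path.

**Shape 2** — `<polygon>` regular polygon, stroke `#008000` → cut (S706, F1196). Machine vertices: (202.912,68.022) → (201.821,55.773) → (192.389,47.883) → (180.140,48.974) → (172.250,58.406) → (173.341,70.655) → (182.773,78.545) → (195.022,77.454) → (202.912,68.022). Closed: final G1 returns to the first vertex.

**Shape 3** — `<line>` line segment, stroke `#008000` → cut (S706, F1196). Machine vertices: (196.073,38.015) → (82.164,27.878). Open path.

**Shape 4** — `<path>` rectangle, stroke `#008000` → cut (S706, F1196). Machine vertices: (81.710,68.848) → (156.311,68.848) → (156.311,33.591) → (81.710,33.591) → (81.710,68.848). Closed: final G1 returns to the first vertex.

**Shape 5** — `<path>` regular polygon, stroke `#008000` → cut (S706, F1196). Machine vertices: (147.609,67.628) → (177.466,45.852) → (143.678,30.883) → (147.609,67.628). Closed: final G1 returns to the first vertex.

**Shape 6** — `<path>` cubic bezier, stroke `#008000` → cut (S706, F1196). Control points (SVG): P0=(102.552,51.479), P1=(88.352,24.220), P2=(43.007,83.684), P3=(63.029,65.522); sampled at t=k/3. Machine vertices: (102.552,51.261) → (81.545,55.699) → (61.221,38.844) → (63.029,37.218). Open path.

G21
G90
G00 X197.308 Y39.018
M4 S706
G1 X196.653 Y40.549 F1196
G1 X172.523 Y56.821
G1 X151.372 Y66.825
M5
G00 X202.912 Y68.022
M4 S706
G1 X201.821 Y55.773 F1196
G1 X192.389 Y47.883
G1 X180.140 Y48.974
G1 X172.250 Y58.406
G1 X173.341 Y70.655
G1 X182.773 Y78.545
G1 X195.022 Y77.454
G1 X202.912 Y68.022
M5
G00 X196.073 Y38.015
M4 S706
G1 X82.164 Y27.878 F1196
M5
G00 X81.710 Y68.848
M4 S706
G1 X156.311 Y68.848 F1196
G1 X156.311 Y33.591
G1 X81.710 Y33.591
G1 X81.710 Y68.848
M5
G00 X147.609 Y67.628
M4 S706
G1 X177.466 Y45.852 F1196
G1 X143.678 Y30.883
G1 X147.609 Y67.628
M5
G00 X102.552 Y51.261
M4 S706
G1 X81.545 Y55.699 F1196
G1 X61.221 Y38.844
G1 X63.029 Y37.218
M5
G00 X0.000 Y0.000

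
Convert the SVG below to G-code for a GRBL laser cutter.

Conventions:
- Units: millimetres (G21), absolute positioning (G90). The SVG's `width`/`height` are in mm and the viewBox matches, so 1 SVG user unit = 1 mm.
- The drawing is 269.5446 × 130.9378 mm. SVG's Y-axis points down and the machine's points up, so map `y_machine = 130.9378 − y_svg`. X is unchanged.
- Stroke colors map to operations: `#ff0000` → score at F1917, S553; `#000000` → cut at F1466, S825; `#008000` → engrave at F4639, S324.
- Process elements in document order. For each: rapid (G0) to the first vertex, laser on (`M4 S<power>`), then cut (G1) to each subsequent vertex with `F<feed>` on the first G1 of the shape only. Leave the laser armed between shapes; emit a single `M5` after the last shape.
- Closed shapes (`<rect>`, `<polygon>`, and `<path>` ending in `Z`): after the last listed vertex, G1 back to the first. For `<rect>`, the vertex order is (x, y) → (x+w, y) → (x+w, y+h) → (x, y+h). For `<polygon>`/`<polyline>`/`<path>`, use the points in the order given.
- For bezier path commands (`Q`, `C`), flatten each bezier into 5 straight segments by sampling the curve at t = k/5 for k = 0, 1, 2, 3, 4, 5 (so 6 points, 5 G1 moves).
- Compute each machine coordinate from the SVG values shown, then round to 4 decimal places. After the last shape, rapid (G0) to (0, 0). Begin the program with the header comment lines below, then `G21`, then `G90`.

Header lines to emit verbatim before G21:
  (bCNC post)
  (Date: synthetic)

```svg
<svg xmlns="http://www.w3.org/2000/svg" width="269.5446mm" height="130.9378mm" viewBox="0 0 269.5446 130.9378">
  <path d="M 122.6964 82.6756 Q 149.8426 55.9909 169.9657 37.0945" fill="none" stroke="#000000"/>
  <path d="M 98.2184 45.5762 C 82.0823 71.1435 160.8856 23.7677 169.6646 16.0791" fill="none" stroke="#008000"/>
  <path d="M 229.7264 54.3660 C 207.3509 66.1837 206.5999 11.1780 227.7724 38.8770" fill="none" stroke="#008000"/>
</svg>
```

1 u = 1 mm; y_m = 130.9378 − y.

[1] `<path>` quadratic bezier, #000000→cut S825 F1466: (122.6964,48.2622) → (133.2740,58.6245) → (143.2897,68.3638) → (152.7435,77.4801) → (161.6355,85.9732) → (169.9657,93.8433)

[2] `<path>` cubic bezier, #008000→engrave S324 F4639: (98.2184,85.3616) → (98.6098,77.8733) → (113.8683,82.4852) → (136.0758,93.7909) → (157.3140,106.3841) → (169.6646,114.8587)

[3] `<path>` cubic bezier, #008000→engrave S324 F4639: (229.7264,76.5718) → (218.8984,76.3038) → (213.2747,84.8960) → (212.8695,95.1711) → (217.6973,99.9519) → (227.7724,92.0608)

(bCNC post)
(Date: synthetic)
G21
G90
G0 X122.6964 Y48.2622
M4 S825
G1 X133.2740 Y58.6245 F1466
G1 X143.2897 Y68.3638
G1 X152.7435 Y77.4801
G1 X161.6355 Y85.9732
G1 X169.9657 Y93.8433
G0 X98.2184 Y85.3616
M4 S324
G1 X98.6098 Y77.8733 F4639
G1 X113.8683 Y82.4852
G1 X136.0758 Y93.7909
G1 X157.3140 Y106.3841
G1 X169.6646 Y114.8587
G0 X229.7264 Y76.5718
M4 S324
G1 X218.8984 Y76.3038 F4639
G1 X213.2747 Y84.8960
G1 X212.8695 Y95.1711
G1 X217.6973 Y99.9519
G1 X227.7724 Y92.0608
M5
G0 X0.0000 Y0.0000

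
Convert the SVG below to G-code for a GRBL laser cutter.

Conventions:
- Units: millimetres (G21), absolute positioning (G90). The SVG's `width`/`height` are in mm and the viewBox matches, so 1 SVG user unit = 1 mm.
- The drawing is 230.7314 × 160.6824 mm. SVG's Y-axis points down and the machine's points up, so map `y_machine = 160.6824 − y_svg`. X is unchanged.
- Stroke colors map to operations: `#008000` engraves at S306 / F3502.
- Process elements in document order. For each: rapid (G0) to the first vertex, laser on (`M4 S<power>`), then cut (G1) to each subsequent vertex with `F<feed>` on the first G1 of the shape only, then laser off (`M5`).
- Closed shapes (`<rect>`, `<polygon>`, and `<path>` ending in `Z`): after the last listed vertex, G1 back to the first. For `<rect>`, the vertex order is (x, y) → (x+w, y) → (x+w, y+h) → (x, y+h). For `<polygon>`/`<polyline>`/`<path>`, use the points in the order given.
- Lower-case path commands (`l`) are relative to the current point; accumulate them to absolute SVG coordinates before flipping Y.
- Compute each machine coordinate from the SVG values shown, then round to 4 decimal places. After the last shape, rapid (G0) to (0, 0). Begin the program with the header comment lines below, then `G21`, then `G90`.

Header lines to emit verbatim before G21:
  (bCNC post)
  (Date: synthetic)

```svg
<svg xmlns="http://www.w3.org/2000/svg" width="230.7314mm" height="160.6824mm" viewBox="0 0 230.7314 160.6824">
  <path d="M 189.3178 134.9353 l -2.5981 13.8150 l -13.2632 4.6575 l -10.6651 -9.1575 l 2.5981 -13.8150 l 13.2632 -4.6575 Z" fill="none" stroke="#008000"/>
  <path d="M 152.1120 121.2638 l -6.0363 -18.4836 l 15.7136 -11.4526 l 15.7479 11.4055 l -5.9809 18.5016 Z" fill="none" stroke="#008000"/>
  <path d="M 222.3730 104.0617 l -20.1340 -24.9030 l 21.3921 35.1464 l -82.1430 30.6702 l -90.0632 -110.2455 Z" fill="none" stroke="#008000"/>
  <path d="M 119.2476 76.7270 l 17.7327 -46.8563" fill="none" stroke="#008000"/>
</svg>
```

1 u = 1 mm; y_m = 160.6824 − y.

[1] `<path>` regular polygon, #008000→engrave S306 F3502: (189.3178,25.7471) → (186.7197,11.9321) → (173.4565,7.2746) → (162.7914,16.4321) → (165.3895,30.2471) → (178.6527,34.9046) → (189.3178,25.7471) (closed)

[2] `<path>` regular polygon, #008000→engrave S306 F3502: (152.1120,39.4186) → (146.0757,57.9022) → (161.7893,69.3548) → (177.5372,57.9493) → (171.5563,39.4477) → (152.1120,39.4186) (closed)

[3] `<path>` closed polygon, #008000→engrave S306 F3502: (222.3730,56.6207) → (202.2390,81.5237) → (223.6311,46.3773) → (141.4881,15.7071) → (51.4249,125.9526) → (222.3730,56.6207) (closed)

[4] `<path>` line segment, #008000→engrave S306 F3502: (119.2476,83.9554) → (136.9803,130.8117)

(bCNC post)
(Date: synthetic)
G21
G90
G0 X189.3178 Y25.7471
M4 S306
G1 X186.7197 Y11.9321 F3502
G1 X173.4565 Y7.2746
G1 X162.7914 Y16.4321
G1 X165.3895 Y30.2471
G1 X178.6527 Y34.9046
G1 X189.3178 Y25.7471
M5
G0 X152.1120 Y39.4186
M4 S306
G1 X146.0757 Y57.9022 F3502
G1 X161.7893 Y69.3548
G1 X177.5372 Y57.9493
G1 X171.5563 Y39.4477
G1 X152.1120 Y39.4186
M5
G0 X222.3730 Y56.6207
M4 S306
G1 X202.2390 Y81.5237 F3502
G1 X223.6311 Y46.3773
G1 X141.4881 Y15.7071
G1 X51.4249 Y125.9526
G1 X222.3730 Y56.6207
M5
G0 X119.2476 Y83.9554
M4 S306
G1 X136.9803 Y130.8117 F3502
M5
G0 X0.0000 Y0.0000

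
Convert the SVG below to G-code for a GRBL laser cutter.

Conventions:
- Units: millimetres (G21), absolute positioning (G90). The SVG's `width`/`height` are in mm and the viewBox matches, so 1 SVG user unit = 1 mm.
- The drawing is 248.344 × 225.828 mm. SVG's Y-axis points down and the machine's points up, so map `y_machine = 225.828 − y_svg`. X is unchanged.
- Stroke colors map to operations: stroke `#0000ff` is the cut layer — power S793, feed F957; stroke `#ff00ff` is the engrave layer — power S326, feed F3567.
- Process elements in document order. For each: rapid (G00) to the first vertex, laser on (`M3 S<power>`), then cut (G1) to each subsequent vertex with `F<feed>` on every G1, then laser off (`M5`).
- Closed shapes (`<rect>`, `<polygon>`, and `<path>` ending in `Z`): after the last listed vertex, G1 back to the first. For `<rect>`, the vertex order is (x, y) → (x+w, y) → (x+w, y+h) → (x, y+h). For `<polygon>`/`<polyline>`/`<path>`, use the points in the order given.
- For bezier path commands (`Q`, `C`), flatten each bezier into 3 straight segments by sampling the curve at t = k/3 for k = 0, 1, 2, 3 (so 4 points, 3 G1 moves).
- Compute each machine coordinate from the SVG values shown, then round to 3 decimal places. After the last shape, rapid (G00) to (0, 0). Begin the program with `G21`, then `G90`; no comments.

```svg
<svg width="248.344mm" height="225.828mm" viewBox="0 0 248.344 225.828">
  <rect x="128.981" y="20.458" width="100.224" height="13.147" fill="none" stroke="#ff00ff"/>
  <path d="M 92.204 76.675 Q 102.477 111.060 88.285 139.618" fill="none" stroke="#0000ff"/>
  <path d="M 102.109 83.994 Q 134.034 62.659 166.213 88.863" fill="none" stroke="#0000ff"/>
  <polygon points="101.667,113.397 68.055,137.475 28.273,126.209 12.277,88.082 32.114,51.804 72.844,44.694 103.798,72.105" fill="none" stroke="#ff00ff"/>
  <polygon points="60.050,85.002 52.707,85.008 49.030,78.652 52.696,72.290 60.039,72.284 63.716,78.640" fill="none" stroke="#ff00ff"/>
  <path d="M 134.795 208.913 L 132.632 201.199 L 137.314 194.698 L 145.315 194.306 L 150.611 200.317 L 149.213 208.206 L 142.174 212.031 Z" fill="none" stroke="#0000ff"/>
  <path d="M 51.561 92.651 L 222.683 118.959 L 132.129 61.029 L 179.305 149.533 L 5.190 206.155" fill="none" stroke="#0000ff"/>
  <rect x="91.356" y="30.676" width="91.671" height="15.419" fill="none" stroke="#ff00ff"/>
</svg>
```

G21
G90
G00 X128.981 Y205.370
M3 S326
G1 X229.205 Y205.370 F3567
G1 X229.205 Y192.223 F3567
G1 X128.981 Y192.223 F3567
G1 X128.981 Y205.370 F3567
M5
G00 X92.204 Y149.153
M3 S793
G1 X96.334 Y126.877 F957
G1 X95.028 Y105.896 F957
G1 X88.285 Y86.210 F957
M5
G00 X102.109 Y141.834
M3 S793
G1 X123.421 Y150.775 F957
G1 X144.789 Y149.152 F957
G1 X166.213 Y136.965 F957
M5
G00 X101.667 Y112.431
M3 S326
G1 X68.055 Y88.353 F3567
G1 X28.273 Y99.619 F3567
G1 X12.277 Y137.746 F3567
G1 X32.114 Y174.024 F3567
G1 X72.844 Y181.134 F3567
G1 X103.798 Y153.723 F3567
G1 X101.667 Y112.431 F3567
M5
G00 X60.050 Y140.826
M3 S326
G1 X52.707 Y140.820 F3567
G1 X49.030 Y147.176 F3567
G1 X52.696 Y153.538 F3567
G1 X60.039 Y153.544 F3567
G1 X63.716 Y147.188 F3567
G1 X60.050 Y140.826 F3567
M5
G00 X134.795 Y16.915
M3 S793
G1 X132.632 Y24.629 F957
G1 X137.314 Y31.130 F957
G1 X145.315 Y31.522 F957
G1 X150.611 Y25.511 F957
G1 X149.213 Y17.622 F957
G1 X142.174 Y13.797 F957
G1 X134.795 Y16.915 F957
M5
G00 X51.561 Y133.177
M3 S793
G1 X222.683 Y106.869 F957
G1 X132.129 Y164.799 F957
G1 X179.305 Y76.295 F957
G1 X5.190 Y19.673 F957
M5
G00 X91.356 Y195.152
M3 S326
G1 X183.027 Y195.152 F3567
G1 X183.027 Y179.733 F3567
G1 X91.356 Y179.733 F3567
G1 X91.356 Y195.152 F3567
M5
G00 X0.000 Y0.000

viewBox `0 0 248.344 225.828` with mm width/height → 1 unit = 1 mm. Flip: y_m = 225.828 − y_svg.

**Shape 1** — `<rect>` rectangle, stroke `#ff00ff` → engrave (S326, F3567). Machine vertices: (128.981,205.370) → (229.205,205.370) → (229.205,192.223) → (128.981,192.223) → (128.981,205.370). Closed: final G1 returns to the first vertex.

**Shape 2** — `<path>` quadratic bezier, stroke `#0000ff` → cut (S793, F957). Control points (SVG): P0=(92.204,76.675), P1=(102.477,111.060), P2=(88.285,139.618); sampled at t=k/3. Machine vertices: (92.204,149.153) → (96.334,126.877) → (95.028,105.896) → (88.285,86.210). Open path.

**Shape 3** — `<path>` quadratic bezier, stroke `#0000ff` → cut (S793, F957). Control points (SVG): P0=(102.109,83.994), P1=(134.034,62.659), P2=(166.213,88.863); sampled at t=k/3. Machine vertices: (102.109,141.834) → (123.421,150.775) → (144.789,149.152) → (166.213,136.965). Open path.

**Shape 4** — `<polygon>` regular polygon, stroke `#ff00ff` → engrave (S326, F3567). Machine vertices: (101.667,112.431) → (68.055,88.353) → (28.273,99.619) → (12.277,137.746) → (32.114,174.024) → (72.844,181.134) → (103.798,153.723) → (101.667,112.431). Closed: final G1 returns to the first vertex.

**Shape 5** — `<polygon>` regular polygon, stroke `#ff00ff` → engrave (S326, F3567). Machine vertices: (60.050,140.826) → (52.707,140.820) → (49.030,147.176) → (52.696,153.538) → (60.039,153.544) → (63.716,147.188) → (60.050,140.826). Closed: final G1 returns to the first vertex.

**Shape 6** — `<path>` regular polygon, stroke `#0000ff` → cut (S793, F957). Machine vertices: (134.795,16.915) → (132.632,24.629) → (137.314,31.130) → (145.315,31.522) → (150.611,25.511) → (149.213,17.622) → (142.174,13.797) → (134.795,16.915). Closed: final G1 returns to the first vertex.

**Shape 7** — `<path>` open polyline, stroke `#0000ff` → cut (S793, F957). Machine vertices: (51.561,133.177) → (222.683,106.869) → (132.129,164.799) → (179.305,76.295) → (5.190,19.673). Open path.

**Shape 8** — `<rect>` rectangle, stroke `#ff00ff` → engrave (S326, F3567). Machine vertices: (91.356,195.152) → (183.027,195.152) → (183.027,179.733) → (91.356,179.733) → (91.356,195.152). Closed: final G1 returns to the first vertex.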